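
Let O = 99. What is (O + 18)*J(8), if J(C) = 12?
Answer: 1404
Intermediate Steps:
(O + 18)*J(8) = (99 + 18)*12 = 117*12 = 1404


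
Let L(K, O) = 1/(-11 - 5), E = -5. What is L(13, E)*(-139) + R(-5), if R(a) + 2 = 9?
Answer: 251/16 ≈ 15.688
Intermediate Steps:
R(a) = 7 (R(a) = -2 + 9 = 7)
L(K, O) = -1/16 (L(K, O) = 1/(-16) = -1/16)
L(13, E)*(-139) + R(-5) = -1/16*(-139) + 7 = 139/16 + 7 = 251/16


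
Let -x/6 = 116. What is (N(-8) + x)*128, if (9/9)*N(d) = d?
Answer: -90112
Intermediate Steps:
x = -696 (x = -6*116 = -696)
N(d) = d
(N(-8) + x)*128 = (-8 - 696)*128 = -704*128 = -90112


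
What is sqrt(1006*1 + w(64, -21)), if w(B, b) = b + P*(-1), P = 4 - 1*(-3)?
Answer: sqrt(978) ≈ 31.273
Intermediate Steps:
P = 7 (P = 4 + 3 = 7)
w(B, b) = -7 + b (w(B, b) = b + 7*(-1) = b - 7 = -7 + b)
sqrt(1006*1 + w(64, -21)) = sqrt(1006*1 + (-7 - 21)) = sqrt(1006 - 28) = sqrt(978)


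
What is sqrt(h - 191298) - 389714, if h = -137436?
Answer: -389714 + 3*I*sqrt(36526) ≈ -3.8971e+5 + 573.35*I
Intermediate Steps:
sqrt(h - 191298) - 389714 = sqrt(-137436 - 191298) - 389714 = sqrt(-328734) - 389714 = 3*I*sqrt(36526) - 389714 = -389714 + 3*I*sqrt(36526)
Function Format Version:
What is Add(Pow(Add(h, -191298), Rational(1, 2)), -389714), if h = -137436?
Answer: Add(-389714, Mul(3, I, Pow(36526, Rational(1, 2)))) ≈ Add(-3.8971e+5, Mul(573.35, I))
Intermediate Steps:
Add(Pow(Add(h, -191298), Rational(1, 2)), -389714) = Add(Pow(Add(-137436, -191298), Rational(1, 2)), -389714) = Add(Pow(-328734, Rational(1, 2)), -389714) = Add(Mul(3, I, Pow(36526, Rational(1, 2))), -389714) = Add(-389714, Mul(3, I, Pow(36526, Rational(1, 2))))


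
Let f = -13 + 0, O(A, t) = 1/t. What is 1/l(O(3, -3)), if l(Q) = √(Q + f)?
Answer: -I*√30/20 ≈ -0.27386*I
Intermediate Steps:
f = -13
l(Q) = √(-13 + Q) (l(Q) = √(Q - 13) = √(-13 + Q))
1/l(O(3, -3)) = 1/(√(-13 + 1/(-3))) = 1/(√(-13 - ⅓)) = 1/(√(-40/3)) = 1/(2*I*√30/3) = -I*√30/20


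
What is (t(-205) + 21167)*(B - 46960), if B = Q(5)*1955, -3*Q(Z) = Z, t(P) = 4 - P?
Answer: -3220401280/3 ≈ -1.0735e+9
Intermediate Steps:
Q(Z) = -Z/3
B = -9775/3 (B = -⅓*5*1955 = -5/3*1955 = -9775/3 ≈ -3258.3)
(t(-205) + 21167)*(B - 46960) = ((4 - 1*(-205)) + 21167)*(-9775/3 - 46960) = ((4 + 205) + 21167)*(-150655/3) = (209 + 21167)*(-150655/3) = 21376*(-150655/3) = -3220401280/3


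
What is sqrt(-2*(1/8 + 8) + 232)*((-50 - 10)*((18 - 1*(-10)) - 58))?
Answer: 900*sqrt(863) ≈ 26439.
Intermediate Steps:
sqrt(-2*(1/8 + 8) + 232)*((-50 - 10)*((18 - 1*(-10)) - 58)) = sqrt(-2*(1/8 + 8) + 232)*(-60*((18 + 10) - 58)) = sqrt(-2*65/8 + 232)*(-60*(28 - 58)) = sqrt(-65/4 + 232)*(-60*(-30)) = sqrt(863/4)*1800 = (sqrt(863)/2)*1800 = 900*sqrt(863)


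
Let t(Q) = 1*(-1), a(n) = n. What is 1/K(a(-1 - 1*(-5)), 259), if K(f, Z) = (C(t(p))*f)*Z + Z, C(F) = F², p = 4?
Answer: 1/1295 ≈ 0.00077220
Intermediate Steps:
t(Q) = -1
K(f, Z) = Z + Z*f (K(f, Z) = ((-1)²*f)*Z + Z = (1*f)*Z + Z = f*Z + Z = Z*f + Z = Z + Z*f)
1/K(a(-1 - 1*(-5)), 259) = 1/(259*(1 + (-1 - 1*(-5)))) = 1/(259*(1 + (-1 + 5))) = 1/(259*(1 + 4)) = 1/(259*5) = 1/1295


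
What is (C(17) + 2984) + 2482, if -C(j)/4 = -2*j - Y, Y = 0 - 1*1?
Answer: 5598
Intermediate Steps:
Y = -1 (Y = 0 - 1 = -1)
C(j) = -4 + 8*j (C(j) = -4*(-2*j - 1*(-1)) = -4*(-2*j + 1) = -4*(1 - 2*j) = -4 + 8*j)
(C(17) + 2984) + 2482 = ((-4 + 8*17) + 2984) + 2482 = ((-4 + 136) + 2984) + 2482 = (132 + 2984) + 2482 = 3116 + 2482 = 5598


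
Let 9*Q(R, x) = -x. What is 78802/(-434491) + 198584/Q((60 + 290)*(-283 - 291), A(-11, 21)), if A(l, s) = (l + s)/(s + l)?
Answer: -776546725498/434491 ≈ -1.7873e+6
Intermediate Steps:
A(l, s) = 1 (A(l, s) = (l + s)/(l + s) = 1)
Q(R, x) = -x/9 (Q(R, x) = (-x)/9 = -x/9)
78802/(-434491) + 198584/Q((60 + 290)*(-283 - 291), A(-11, 21)) = 78802/(-434491) + 198584/((-⅑*1)) = 78802*(-1/434491) + 198584/(-⅑) = -78802/434491 + 198584*(-9) = -78802/434491 - 1787256 = -776546725498/434491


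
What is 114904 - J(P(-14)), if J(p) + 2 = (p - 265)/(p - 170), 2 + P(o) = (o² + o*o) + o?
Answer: 23670525/206 ≈ 1.1491e+5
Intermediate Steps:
P(o) = -2 + o + 2*o² (P(o) = -2 + ((o² + o*o) + o) = -2 + ((o² + o²) + o) = -2 + (2*o² + o) = -2 + (o + 2*o²) = -2 + o + 2*o²)
J(p) = -2 + (-265 + p)/(-170 + p) (J(p) = -2 + (p - 265)/(p - 170) = -2 + (-265 + p)/(-170 + p))
114904 - J(P(-14)) = 114904 - (75 - (-2 - 14 + 2*(-14)²))/(-170 + (-2 - 14 + 2*(-14)²)) = 114904 - (75 - (-2 - 14 + 2*196))/(-170 + (-2 - 14 + 2*196)) = 114904 - (75 - (-2 - 14 + 392))/(-170 + (-2 - 14 + 392)) = 114904 - (75 - 1*376)/(-170 + 376) = 114904 - (75 - 376)/206 = 114904 - (-301)/206 = 114904 - 1*(-301/206) = 114904 + 301/206 = 23670525/206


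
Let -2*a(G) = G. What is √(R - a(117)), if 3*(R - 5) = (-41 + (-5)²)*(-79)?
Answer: √17454/6 ≈ 22.019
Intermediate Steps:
a(G) = -G/2
R = 1279/3 (R = 5 + ((-41 + (-5)²)*(-79))/3 = 5 + ((-41 + 25)*(-79))/3 = 5 + (-16*(-79))/3 = 5 + (⅓)*1264 = 5 + 1264/3 = 1279/3 ≈ 426.33)
√(R - a(117)) = √(1279/3 - (-1)*117/2) = √(1279/3 - 1*(-117/2)) = √(1279/3 + 117/2) = √(2909/6) = √17454/6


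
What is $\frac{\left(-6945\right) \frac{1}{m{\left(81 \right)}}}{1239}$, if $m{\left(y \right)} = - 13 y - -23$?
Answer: $\frac{463}{85078} \approx 0.0054421$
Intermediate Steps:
$m{\left(y \right)} = 23 - 13 y$ ($m{\left(y \right)} = - 13 y + 23 = 23 - 13 y$)
$\frac{\left(-6945\right) \frac{1}{m{\left(81 \right)}}}{1239} = \frac{\left(-6945\right) \frac{1}{23 - 1053}}{1239} = - \frac{6945}{23 - 1053} \cdot \frac{1}{1239} = - \frac{6945}{-1030} \cdot \frac{1}{1239} = \left(-6945\right) \left(- \frac{1}{1030}\right) \frac{1}{1239} = \frac{1389}{206} \cdot \frac{1}{1239} = \frac{463}{85078}$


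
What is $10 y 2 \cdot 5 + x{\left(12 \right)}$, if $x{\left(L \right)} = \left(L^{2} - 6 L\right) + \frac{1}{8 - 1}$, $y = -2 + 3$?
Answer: $\frac{1205}{7} \approx 172.14$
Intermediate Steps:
$y = 1$
$x{\left(L \right)} = \frac{1}{7} + L^{2} - 6 L$ ($x{\left(L \right)} = \left(L^{2} - 6 L\right) + \frac{1}{7} = \frac{1}{7} + L^{2} - 6 L$)
$10 y 2 \cdot 5 + x{\left(12 \right)} = 10 \cdot 1 \cdot 2 \cdot 5 + \left(\frac{1}{7} + 12^{2} - 72\right) = 10 \cdot 2 \cdot 5 + \left(\frac{1}{7} + 144 - 72\right) = 10 \cdot 10 + \frac{505}{7} = 100 + \frac{505}{7} = \frac{1205}{7}$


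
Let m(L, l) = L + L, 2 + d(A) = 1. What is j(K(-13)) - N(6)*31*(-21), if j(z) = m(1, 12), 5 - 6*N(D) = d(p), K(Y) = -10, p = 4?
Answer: 653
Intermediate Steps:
d(A) = -1 (d(A) = -2 + 1 = -1)
N(D) = 1 (N(D) = 5/6 - 1/6*(-1) = 5/6 + 1/6 = 1)
m(L, l) = 2*L
j(z) = 2 (j(z) = 2*1 = 2)
j(K(-13)) - N(6)*31*(-21) = 2 - 1*31*(-21) = 2 - 31*(-21) = 2 - 1*(-651) = 2 + 651 = 653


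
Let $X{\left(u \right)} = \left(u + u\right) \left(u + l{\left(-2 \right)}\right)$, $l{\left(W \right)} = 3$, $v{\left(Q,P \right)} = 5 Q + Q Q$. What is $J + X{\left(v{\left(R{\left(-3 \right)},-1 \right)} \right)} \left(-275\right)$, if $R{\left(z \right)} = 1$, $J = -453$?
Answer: $-30153$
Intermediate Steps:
$v{\left(Q,P \right)} = Q^{2} + 5 Q$ ($v{\left(Q,P \right)} = 5 Q + Q^{2} = Q^{2} + 5 Q$)
$X{\left(u \right)} = 2 u \left(3 + u\right)$ ($X{\left(u \right)} = \left(u + u\right) \left(u + 3\right) = 2 u \left(3 + u\right)$)
$J + X{\left(v{\left(R{\left(-3 \right)},-1 \right)} \right)} \left(-275\right) = -453 + 2 \cdot 1 \left(5 + 1\right) \left(3 + 1 \left(5 + 1\right)\right) \left(-275\right) = -453 + 2 \cdot 1 \cdot 6 \left(3 + 1 \cdot 6\right) \left(-275\right) = -453 + 2 \cdot 6 \left(3 + 6\right) \left(-275\right) = -453 + 2 \cdot 6 \cdot 9 \left(-275\right) = -453 + 108 \left(-275\right) = -453 - 29700 = -30153$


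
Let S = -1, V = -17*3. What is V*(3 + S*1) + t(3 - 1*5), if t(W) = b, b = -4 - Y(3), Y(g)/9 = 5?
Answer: -151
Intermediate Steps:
Y(g) = 45 (Y(g) = 9*5 = 45)
V = -51
b = -49 (b = -4 - 1*45 = -4 - 45 = -49)
t(W) = -49
V*(3 + S*1) + t(3 - 1*5) = -51*(3 - 1*1) - 49 = -51*(3 - 1) - 49 = -51*2 - 49 = -102 - 49 = -151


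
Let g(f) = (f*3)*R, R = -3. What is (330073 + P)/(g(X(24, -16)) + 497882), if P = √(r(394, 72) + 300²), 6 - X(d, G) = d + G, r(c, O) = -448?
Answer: 330073/497900 + √5597/124475 ≈ 0.66353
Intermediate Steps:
X(d, G) = 6 - G - d (X(d, G) = 6 - (d + G) = 6 - (G + d) = 6 + (-G - d) = 6 - G - d)
g(f) = -9*f (g(f) = (f*3)*(-3) = (3*f)*(-3) = -9*f)
P = 4*√5597 (P = √(-448 + 300²) = √(-448 + 90000) = √89552 = 4*√5597 ≈ 299.25)
(330073 + P)/(g(X(24, -16)) + 497882) = (330073 + 4*√5597)/(-9*(6 - 1*(-16) - 1*24) + 497882) = (330073 + 4*√5597)/(-9*(6 + 16 - 24) + 497882) = (330073 + 4*√5597)/(-9*(-2) + 497882) = (330073 + 4*√5597)/(18 + 497882) = (330073 + 4*√5597)/497900 = (330073 + 4*√5597)*(1/497900) = 330073/497900 + √5597/124475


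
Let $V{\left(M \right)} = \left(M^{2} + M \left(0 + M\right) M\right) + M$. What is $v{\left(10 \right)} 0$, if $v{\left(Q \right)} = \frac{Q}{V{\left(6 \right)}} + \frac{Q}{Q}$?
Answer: $0$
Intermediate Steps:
$V{\left(M \right)} = M + M^{2} + M^{3}$ ($V{\left(M \right)} = \left(M^{2} + M M M\right) + M = \left(M^{2} + M^{2} M\right) + M = \left(M^{2} + M^{3}\right) + M = M + M^{2} + M^{3}$)
$v{\left(Q \right)} = 1 + \frac{Q}{258}$ ($v{\left(Q \right)} = \frac{Q}{6 \left(1 + 6 + 6^{2}\right)} + \frac{Q}{Q} = \frac{Q}{6 \left(1 + 6 + 36\right)} + 1 = \frac{Q}{6 \cdot 43} + 1 = \frac{Q}{258} + 1 = 1 + \frac{Q}{258}$)
$v{\left(10 \right)} 0 = \left(1 + \frac{1}{258} \cdot 10\right) 0 = \left(1 + \frac{5}{129}\right) 0 = \frac{134}{129} \cdot 0 = 0$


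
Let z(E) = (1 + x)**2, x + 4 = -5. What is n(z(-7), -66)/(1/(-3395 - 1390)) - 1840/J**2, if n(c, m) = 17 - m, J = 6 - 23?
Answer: -114779635/289 ≈ -3.9716e+5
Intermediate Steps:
x = -9 (x = -4 - 5 = -9)
z(E) = 64 (z(E) = (1 - 9)**2 = (-8)**2 = 64)
J = -17
n(z(-7), -66)/(1/(-3395 - 1390)) - 1840/J**2 = (17 - 1*(-66))/(1/(-3395 - 1390)) - 1840/((-17)**2) = (17 + 66)/(1/(-4785)) - 1840/289 = 83/(-1/4785) - 1840*1/289 = 83*(-4785) - 1840/289 = -397155 - 1840/289 = -114779635/289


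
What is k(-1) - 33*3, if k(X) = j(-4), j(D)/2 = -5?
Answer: -109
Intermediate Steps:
j(D) = -10 (j(D) = 2*(-5) = -10)
k(X) = -10
k(-1) - 33*3 = -10 - 33*3 = -10 - 99 = -109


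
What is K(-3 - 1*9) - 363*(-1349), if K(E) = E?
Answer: 489675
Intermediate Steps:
K(-3 - 1*9) - 363*(-1349) = (-3 - 1*9) - 363*(-1349) = (-3 - 9) + 489687 = -12 + 489687 = 489675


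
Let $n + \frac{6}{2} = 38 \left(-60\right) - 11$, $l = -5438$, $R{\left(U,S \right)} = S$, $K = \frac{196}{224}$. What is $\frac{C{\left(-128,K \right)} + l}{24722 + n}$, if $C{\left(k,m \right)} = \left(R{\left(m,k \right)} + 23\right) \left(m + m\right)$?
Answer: $- \frac{22487}{89712} \approx -0.25066$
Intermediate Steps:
$K = \frac{7}{8}$ ($K = 196 \cdot \frac{1}{224} = \frac{7}{8} \approx 0.875$)
$C{\left(k,m \right)} = 2 m \left(23 + k\right)$ ($C{\left(k,m \right)} = \left(k + 23\right) \left(m + m\right) = \left(23 + k\right) 2 m = 2 m \left(23 + k\right)$)
$n = -2294$ ($n = -3 + \left(38 \left(-60\right) - 11\right) = -3 - 2291 = -2294$)
$\frac{C{\left(-128,K \right)} + l}{24722 + n} = \frac{2 \cdot \frac{7}{8} \left(23 - 128\right) - 5438}{24722 - 2294} = \frac{2 \cdot \frac{7}{8} \left(-105\right) - 5438}{22428} = \left(- \frac{735}{4} - 5438\right) \frac{1}{22428} = \left(- \frac{22487}{4}\right) \frac{1}{22428} = - \frac{22487}{89712}$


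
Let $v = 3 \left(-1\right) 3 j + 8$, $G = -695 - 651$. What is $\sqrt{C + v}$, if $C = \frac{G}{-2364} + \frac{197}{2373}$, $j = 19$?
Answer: $\frac{i \sqrt{141916802098890}}{934962} \approx 12.742 i$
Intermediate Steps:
$G = -1346$
$v = -163$ ($v = 3 \left(-1\right) 3 \cdot 19 + 8 = \left(-3\right) 3 \cdot 19 + 8 = \left(-9\right) 19 + 8 = -171 + 8 = -163$)
$C = \frac{609961}{934962}$ ($C = - \frac{1346}{-2364} + \frac{197}{2373} = \left(-1346\right) \left(- \frac{1}{2364}\right) + 197 \cdot \frac{1}{2373} = \frac{673}{1182} + \frac{197}{2373} = \frac{609961}{934962} \approx 0.65239$)
$\sqrt{C + v} = \sqrt{\frac{609961}{934962} - 163} = \sqrt{- \frac{151788845}{934962}} = \frac{i \sqrt{141916802098890}}{934962}$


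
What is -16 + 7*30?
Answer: 194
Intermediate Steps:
-16 + 7*30 = -16 + 210 = 194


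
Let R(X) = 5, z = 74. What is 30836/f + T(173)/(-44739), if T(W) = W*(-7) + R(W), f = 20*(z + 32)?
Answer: 38392459/2634630 ≈ 14.572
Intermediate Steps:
f = 2120 (f = 20*(74 + 32) = 20*106 = 2120)
T(W) = 5 - 7*W (T(W) = W*(-7) + 5 = -7*W + 5 = 5 - 7*W)
30836/f + T(173)/(-44739) = 30836/2120 + (5 - 7*173)/(-44739) = 30836*(1/2120) + (5 - 1211)*(-1/44739) = 7709/530 - 1206*(-1/44739) = 7709/530 + 134/4971 = 38392459/2634630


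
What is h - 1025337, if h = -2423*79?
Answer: -1216754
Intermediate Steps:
h = -191417
h - 1025337 = -191417 - 1025337 = -1216754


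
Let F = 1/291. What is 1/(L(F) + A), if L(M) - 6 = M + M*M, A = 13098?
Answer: 84681/1109660116 ≈ 7.6313e-5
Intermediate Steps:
F = 1/291 ≈ 0.0034364
L(M) = 6 + M + M**2 (L(M) = 6 + (M + M*M) = 6 + (M + M**2) = 6 + M + M**2)
1/(L(F) + A) = 1/((6 + 1/291 + (1/291)**2) + 13098) = 1/((6 + 1/291 + 1/84681) + 13098) = 1/(508378/84681 + 13098) = 1/(1109660116/84681) = 84681/1109660116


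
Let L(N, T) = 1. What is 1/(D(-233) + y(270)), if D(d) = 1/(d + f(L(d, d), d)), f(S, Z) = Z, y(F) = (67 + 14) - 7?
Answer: 466/34483 ≈ 0.013514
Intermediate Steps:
y(F) = 74 (y(F) = 81 - 7 = 74)
D(d) = 1/(2*d) (D(d) = 1/(d + d) = 1/(2*d))
1/(D(-233) + y(270)) = 1/((½)/(-233) + 74) = 1/((½)*(-1/233) + 74) = 1/(-1/466 + 74) = 1/(34483/466) = 466/34483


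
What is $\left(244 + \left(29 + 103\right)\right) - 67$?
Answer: $309$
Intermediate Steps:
$\left(244 + \left(29 + 103\right)\right) - 67 = \left(244 + 132\right) - 67 = 376 - 67 = 309$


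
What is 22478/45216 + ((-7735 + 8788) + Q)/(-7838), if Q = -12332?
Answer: 171543457/88600752 ≈ 1.9361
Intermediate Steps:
22478/45216 + ((-7735 + 8788) + Q)/(-7838) = 22478/45216 + ((-7735 + 8788) - 12332)/(-7838) = 22478*(1/45216) + (1053 - 12332)*(-1/7838) = 11239/22608 - 11279*(-1/7838) = 11239/22608 + 11279/7838 = 171543457/88600752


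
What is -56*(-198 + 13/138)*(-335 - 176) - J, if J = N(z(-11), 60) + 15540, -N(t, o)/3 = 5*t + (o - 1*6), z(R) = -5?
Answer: -391832045/69 ≈ -5.6787e+6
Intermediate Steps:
N(t, o) = 18 - 15*t - 3*o (N(t, o) = -3*(5*t + (o - 1*6)) = -3*(5*t + (o - 6)) = -3*(5*t + (-6 + o)) = -3*(-6 + o + 5*t) = 18 - 15*t - 3*o)
J = 15453 (J = (18 - 15*(-5) - 3*60) + 15540 = (18 + 75 - 180) + 15540 = -87 + 15540 = 15453)
-56*(-198 + 13/138)*(-335 - 176) - J = -56*(-198 + 13/138)*(-335 - 176) - 1*15453 = -56*(-198 + 13*(1/138))*(-511) - 15453 = -56*(-198 + 13/138)*(-511) - 15453 = -(-764708)*(-511)/69 - 15453 = -56*13955921/138 - 15453 = -390765788/69 - 15453 = -391832045/69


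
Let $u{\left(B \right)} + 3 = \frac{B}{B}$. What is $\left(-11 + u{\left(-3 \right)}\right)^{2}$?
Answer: $169$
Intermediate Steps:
$u{\left(B \right)} = -2$ ($u{\left(B \right)} = -3 + \frac{B}{B} = -3 + 1 = -2$)
$\left(-11 + u{\left(-3 \right)}\right)^{2} = \left(-11 - 2\right)^{2} = \left(-13\right)^{2} = 169$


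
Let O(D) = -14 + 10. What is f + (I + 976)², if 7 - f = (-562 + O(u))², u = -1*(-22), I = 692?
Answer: 2461875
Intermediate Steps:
u = 22
O(D) = -4
f = -320349 (f = 7 - (-562 - 4)² = 7 - 1*(-566)² = 7 - 1*320356 = 7 - 320356 = -320349)
f + (I + 976)² = -320349 + (692 + 976)² = -320349 + 1668² = -320349 + 2782224 = 2461875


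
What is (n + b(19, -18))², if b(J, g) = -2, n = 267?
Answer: 70225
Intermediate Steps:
(n + b(19, -18))² = (267 - 2)² = 265² = 70225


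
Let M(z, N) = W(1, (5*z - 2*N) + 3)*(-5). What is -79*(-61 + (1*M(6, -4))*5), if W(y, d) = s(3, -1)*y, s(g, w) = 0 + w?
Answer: 2844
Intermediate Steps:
s(g, w) = w
W(y, d) = -y
M(z, N) = 5 (M(z, N) = -1*1*(-5) = -1*(-5) = 5)
-79*(-61 + (1*M(6, -4))*5) = -79*(-61 + (1*5)*5) = -79*(-61 + 5*5) = -79*(-61 + 25) = -79*(-36) = 2844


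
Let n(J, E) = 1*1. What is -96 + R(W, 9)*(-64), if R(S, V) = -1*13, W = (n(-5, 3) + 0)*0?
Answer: 736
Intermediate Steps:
n(J, E) = 1
W = 0 (W = (1 + 0)*0 = 1*0 = 0)
R(S, V) = -13
-96 + R(W, 9)*(-64) = -96 - 13*(-64) = -96 + 832 = 736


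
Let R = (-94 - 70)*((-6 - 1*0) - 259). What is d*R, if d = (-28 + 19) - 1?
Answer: -434600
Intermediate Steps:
R = 43460 (R = -164*((-6 + 0) - 259) = -164*(-6 - 259) = -164*(-265) = 43460)
d = -10 (d = -9 - 1 = -10)
d*R = -10*43460 = -434600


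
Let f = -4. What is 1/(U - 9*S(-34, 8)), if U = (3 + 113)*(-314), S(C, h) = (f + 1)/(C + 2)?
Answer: -32/1165595 ≈ -2.7454e-5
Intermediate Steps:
S(C, h) = -3/(2 + C) (S(C, h) = (-4 + 1)/(C + 2) = -3/(2 + C))
U = -36424 (U = 116*(-314) = -36424)
1/(U - 9*S(-34, 8)) = 1/(-36424 - (-27)/(2 - 34)) = 1/(-36424 - (-27)/(-32)) = 1/(-36424 - (-27)*(-1)/32) = 1/(-36424 - 9*3/32) = 1/(-36424 - 27/32) = 1/(-1165595/32) = -32/1165595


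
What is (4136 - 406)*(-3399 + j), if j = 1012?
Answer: -8903510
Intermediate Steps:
(4136 - 406)*(-3399 + j) = (4136 - 406)*(-3399 + 1012) = 3730*(-2387) = -8903510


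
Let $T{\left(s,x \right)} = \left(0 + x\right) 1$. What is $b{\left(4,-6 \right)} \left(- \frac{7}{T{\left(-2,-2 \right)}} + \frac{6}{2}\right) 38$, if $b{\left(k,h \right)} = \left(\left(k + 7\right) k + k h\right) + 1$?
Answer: $5187$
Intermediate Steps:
$T{\left(s,x \right)} = x$ ($T{\left(s,x \right)} = x 1 = x$)
$b{\left(k,h \right)} = 1 + h k + k \left(7 + k\right)$ ($b{\left(k,h \right)} = \left(\left(7 + k\right) k + h k\right) + 1 = \left(k \left(7 + k\right) + h k\right) + 1 = \left(h k + k \left(7 + k\right)\right) + 1 = 1 + h k + k \left(7 + k\right)$)
$b{\left(4,-6 \right)} \left(- \frac{7}{T{\left(-2,-2 \right)}} + \frac{6}{2}\right) 38 = \left(1 + 4^{2} + 7 \cdot 4 - 24\right) \left(- \frac{7}{-2} + \frac{6}{2}\right) 38 = \left(1 + 16 + 28 - 24\right) \left(\left(-7\right) \left(- \frac{1}{2}\right) + 6 \cdot \frac{1}{2}\right) 38 = 21 \left(\frac{7}{2} + 3\right) 38 = 21 \cdot \frac{13}{2} \cdot 38 = \frac{273}{2} \cdot 38 = 5187$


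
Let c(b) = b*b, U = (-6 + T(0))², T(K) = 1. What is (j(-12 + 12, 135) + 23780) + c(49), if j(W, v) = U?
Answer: 26206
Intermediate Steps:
U = 25 (U = (-6 + 1)² = (-5)² = 25)
c(b) = b²
j(W, v) = 25
(j(-12 + 12, 135) + 23780) + c(49) = (25 + 23780) + 49² = 23805 + 2401 = 26206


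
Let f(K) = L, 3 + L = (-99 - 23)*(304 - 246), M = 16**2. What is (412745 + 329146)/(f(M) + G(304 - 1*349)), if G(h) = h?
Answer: -741891/7124 ≈ -104.14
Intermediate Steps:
M = 256
L = -7079 (L = -3 + (-99 - 23)*(304 - 246) = -3 - 122*58 = -3 - 7076 = -7079)
f(K) = -7079
(412745 + 329146)/(f(M) + G(304 - 1*349)) = (412745 + 329146)/(-7079 + (304 - 1*349)) = 741891/(-7079 + (304 - 349)) = 741891/(-7079 - 45) = 741891/(-7124) = 741891*(-1/7124) = -741891/7124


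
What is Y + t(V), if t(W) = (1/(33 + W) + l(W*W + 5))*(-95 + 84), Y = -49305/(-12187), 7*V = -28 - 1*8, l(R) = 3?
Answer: -69747269/2376465 ≈ -29.349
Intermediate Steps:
V = -36/7 (V = (-28 - 1*8)/7 = (-28 - 8)/7 = (⅐)*(-36) = -36/7 ≈ -5.1429)
Y = 49305/12187 (Y = -49305*(-1/12187) = 49305/12187 ≈ 4.0457)
t(W) = -33 - 11/(33 + W) (t(W) = (1/(33 + W) + 3)*(-95 + 84) = (3 + 1/(33 + W))*(-11) = -33 - 11/(33 + W))
Y + t(V) = 49305/12187 + 11*(-100 - 3*(-36/7))/(33 - 36/7) = 49305/12187 + 11*(-100 + 108/7)/(195/7) = 49305/12187 + 11*(7/195)*(-592/7) = 49305/12187 - 6512/195 = -69747269/2376465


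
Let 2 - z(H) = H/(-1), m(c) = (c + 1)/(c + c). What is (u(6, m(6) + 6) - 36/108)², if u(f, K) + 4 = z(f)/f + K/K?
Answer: 4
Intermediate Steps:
m(c) = (1 + c)/(2*c) (m(c) = (1 + c)/((2*c)) = (1 + c)*(1/(2*c)) = (1 + c)/(2*c))
z(H) = 2 + H (z(H) = 2 - H/(-1) = 2 - H*(-1) = 2 - (-1)*H = 2 + H)
u(f, K) = -3 + (2 + f)/f (u(f, K) = -4 + ((2 + f)/f + K/K) = -4 + ((2 + f)/f + 1) = -4 + (1 + (2 + f)/f) = -3 + (2 + f)/f)
(u(6, m(6) + 6) - 36/108)² = ((-2 + 2/6) - 36/108)² = ((-2 + 2*(⅙)) - 36*1/108)² = ((-2 + ⅓) - ⅓)² = (-5/3 - ⅓)² = (-2)² = 4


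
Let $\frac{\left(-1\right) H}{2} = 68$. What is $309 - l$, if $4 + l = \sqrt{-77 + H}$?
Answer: $313 - i \sqrt{213} \approx 313.0 - 14.595 i$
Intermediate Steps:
$H = -136$ ($H = \left(-2\right) 68 = -136$)
$l = -4 + i \sqrt{213}$ ($l = -4 + \sqrt{-77 - 136} = -4 + \sqrt{-213} = -4 + i \sqrt{213} \approx -4.0 + 14.595 i$)
$309 - l = 309 - \left(-4 + i \sqrt{213}\right) = 309 + \left(4 - i \sqrt{213}\right) = 313 - i \sqrt{213}$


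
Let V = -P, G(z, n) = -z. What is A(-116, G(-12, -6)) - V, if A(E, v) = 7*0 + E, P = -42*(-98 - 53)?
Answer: 6226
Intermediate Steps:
P = 6342 (P = -42*(-151) = 6342)
A(E, v) = E (A(E, v) = 0 + E = E)
V = -6342 (V = -1*6342 = -6342)
A(-116, G(-12, -6)) - V = -116 - 1*(-6342) = -116 + 6342 = 6226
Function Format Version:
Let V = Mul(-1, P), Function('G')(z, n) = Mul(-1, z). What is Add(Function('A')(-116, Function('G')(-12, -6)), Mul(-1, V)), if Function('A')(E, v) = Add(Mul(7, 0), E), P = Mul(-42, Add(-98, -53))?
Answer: 6226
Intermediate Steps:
P = 6342 (P = Mul(-42, -151) = 6342)
Function('A')(E, v) = E (Function('A')(E, v) = Add(0, E) = E)
V = -6342 (V = Mul(-1, 6342) = -6342)
Add(Function('A')(-116, Function('G')(-12, -6)), Mul(-1, V)) = Add(-116, Mul(-1, -6342)) = Add(-116, 6342) = 6226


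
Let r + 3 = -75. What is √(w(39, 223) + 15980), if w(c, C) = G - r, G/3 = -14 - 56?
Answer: 2*√3962 ≈ 125.89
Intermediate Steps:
G = -210 (G = 3*(-14 - 56) = 3*(-70) = -210)
r = -78 (r = -3 - 75 = -78)
w(c, C) = -132 (w(c, C) = -210 - 1*(-78) = -210 + 78 = -132)
√(w(39, 223) + 15980) = √(-132 + 15980) = √15848 = 2*√3962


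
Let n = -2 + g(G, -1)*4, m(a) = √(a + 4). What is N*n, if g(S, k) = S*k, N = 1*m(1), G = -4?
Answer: 14*√5 ≈ 31.305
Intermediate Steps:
m(a) = √(4 + a)
N = √5 (N = 1*√(4 + 1) = 1*√5 = √5 ≈ 2.2361)
n = 14 (n = -2 - 4*(-1)*4 = -2 + 4*4 = -2 + 16 = 14)
N*n = √5*14 = 14*√5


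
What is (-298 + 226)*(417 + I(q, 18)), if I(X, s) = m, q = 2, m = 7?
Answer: -30528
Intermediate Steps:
I(X, s) = 7
(-298 + 226)*(417 + I(q, 18)) = (-298 + 226)*(417 + 7) = -72*424 = -30528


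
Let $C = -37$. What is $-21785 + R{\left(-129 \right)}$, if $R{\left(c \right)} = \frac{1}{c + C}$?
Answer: $- \frac{3616311}{166} \approx -21785.0$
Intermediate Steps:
$R{\left(c \right)} = \frac{1}{-37 + c}$ ($R{\left(c \right)} = \frac{1}{c - 37} = \frac{1}{-37 + c}$)
$-21785 + R{\left(-129 \right)} = -21785 + \frac{1}{-37 - 129} = -21785 + \frac{1}{-166} = -21785 - \frac{1}{166} = - \frac{3616311}{166}$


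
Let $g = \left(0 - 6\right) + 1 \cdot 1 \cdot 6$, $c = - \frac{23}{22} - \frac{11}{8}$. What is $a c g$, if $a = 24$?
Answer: $0$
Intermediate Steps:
$c = - \frac{213}{88}$ ($c = \left(-23\right) \frac{1}{22} - \frac{11}{8} = - \frac{23}{22} - \frac{11}{8} = - \frac{213}{88} \approx -2.4205$)
$g = 0$ ($g = -6 + 1 \cdot 6 = -6 + 6 = 0$)
$a c g = 24 \left(- \frac{213}{88}\right) 0 = \left(- \frac{639}{11}\right) 0 = 0$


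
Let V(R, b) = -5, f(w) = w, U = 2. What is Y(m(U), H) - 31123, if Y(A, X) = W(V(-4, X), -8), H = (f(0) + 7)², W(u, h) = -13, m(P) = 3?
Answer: -31136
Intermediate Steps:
H = 49 (H = (0 + 7)² = 7² = 49)
Y(A, X) = -13
Y(m(U), H) - 31123 = -13 - 31123 = -31136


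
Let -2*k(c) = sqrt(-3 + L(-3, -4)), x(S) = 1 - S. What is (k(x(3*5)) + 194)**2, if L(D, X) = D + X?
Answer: (388 - I*sqrt(10))**2/4 ≈ 37634.0 - 613.48*I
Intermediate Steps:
k(c) = -I*sqrt(10)/2 (k(c) = -sqrt(-3 + (-3 - 4))/2 = -sqrt(-3 - 7)/2 = -I*sqrt(10)/2)
(k(x(3*5)) + 194)**2 = (-I*sqrt(10)/2 + 194)**2 = (194 - I*sqrt(10)/2)**2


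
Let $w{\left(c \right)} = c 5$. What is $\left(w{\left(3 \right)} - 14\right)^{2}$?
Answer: $1$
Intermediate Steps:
$w{\left(c \right)} = 5 c$
$\left(w{\left(3 \right)} - 14\right)^{2} = \left(5 \cdot 3 - 14\right)^{2} = \left(15 - 14\right)^{2} = 1^{2} = 1$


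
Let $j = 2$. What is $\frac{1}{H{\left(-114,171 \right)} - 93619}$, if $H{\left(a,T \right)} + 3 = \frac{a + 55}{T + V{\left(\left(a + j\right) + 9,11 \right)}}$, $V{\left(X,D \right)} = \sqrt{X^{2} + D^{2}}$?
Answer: $- \frac{59760239}{5594905666549} - \frac{59 \sqrt{10730}}{162252264329921} \approx -1.0681 \cdot 10^{-5}$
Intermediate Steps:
$V{\left(X,D \right)} = \sqrt{D^{2} + X^{2}}$
$H{\left(a,T \right)} = -3 + \frac{55 + a}{T + \sqrt{121 + \left(11 + a\right)^{2}}}$ ($H{\left(a,T \right)} = -3 + \frac{a + 55}{T + \sqrt{11^{2} + \left(\left(a + 2\right) + 9\right)^{2}}} = -3 + \frac{55 + a}{T + \sqrt{121 + \left(\left(2 + a\right) + 9\right)^{2}}} = -3 + \frac{55 + a}{T + \sqrt{121 + \left(11 + a\right)^{2}}}$)
$\frac{1}{H{\left(-114,171 \right)} - 93619} = \frac{1}{\frac{55 - 114 - 513 - 3 \sqrt{121 + \left(11 - 114\right)^{2}}}{171 + \sqrt{121 + \left(11 - 114\right)^{2}}} - 93619} = \frac{1}{\frac{55 - 114 - 513 - 3 \sqrt{121 + \left(-103\right)^{2}}}{171 + \sqrt{121 + \left(-103\right)^{2}}} - 93619} = \frac{1}{\frac{55 - 114 - 513 - 3 \sqrt{121 + 10609}}{171 + \sqrt{121 + 10609}} - 93619} = \frac{1}{\frac{55 - 114 - 513 - 3 \sqrt{10730}}{171 + \sqrt{10730}} - 93619} = \frac{1}{\frac{-572 - 3 \sqrt{10730}}{171 + \sqrt{10730}} - 93619} = \frac{1}{-93619 + \frac{-572 - 3 \sqrt{10730}}{171 + \sqrt{10730}}}$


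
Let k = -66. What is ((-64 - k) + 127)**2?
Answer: 16641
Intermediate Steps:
((-64 - k) + 127)**2 = ((-64 - 1*(-66)) + 127)**2 = ((-64 + 66) + 127)**2 = (2 + 127)**2 = 129**2 = 16641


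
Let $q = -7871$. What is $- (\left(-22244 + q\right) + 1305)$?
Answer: $28810$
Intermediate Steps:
$- (\left(-22244 + q\right) + 1305) = - (\left(-22244 - 7871\right) + 1305) = - (-30115 + 1305) = \left(-1\right) \left(-28810\right) = 28810$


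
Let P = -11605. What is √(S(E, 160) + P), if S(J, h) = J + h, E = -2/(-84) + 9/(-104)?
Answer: I*√13647825282/1092 ≈ 106.98*I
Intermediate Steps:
E = -137/2184 (E = -2*(-1/84) + 9*(-1/104) = 1/42 - 9/104 = -137/2184 ≈ -0.062729)
√(S(E, 160) + P) = √((-137/2184 + 160) - 11605) = √(349303/2184 - 11605) = √(-24996017/2184) = I*√13647825282/1092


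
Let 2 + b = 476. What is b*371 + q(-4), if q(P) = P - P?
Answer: 175854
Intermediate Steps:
q(P) = 0
b = 474 (b = -2 + 476 = 474)
b*371 + q(-4) = 474*371 + 0 = 175854 + 0 = 175854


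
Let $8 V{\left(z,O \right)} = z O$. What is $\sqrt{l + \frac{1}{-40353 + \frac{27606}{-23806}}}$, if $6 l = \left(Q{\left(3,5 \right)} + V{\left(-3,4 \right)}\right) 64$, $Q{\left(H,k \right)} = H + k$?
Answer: $\frac{\sqrt{1777415232927534522}}{160111854} \approx 8.3267$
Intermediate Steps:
$V{\left(z,O \right)} = \frac{O z}{8}$ ($V{\left(z,O \right)} = \frac{z O}{8} = \frac{O z}{8}$)
$l = \frac{208}{3}$ ($l = \frac{\left(\left(3 + 5\right) + \frac{1}{8} \cdot 4 \left(-3\right)\right) 64}{6} = \frac{\left(8 - \frac{3}{2}\right) 64}{6} = \frac{\frac{13}{2} \cdot 64}{6} = \frac{1}{6} \cdot 416 = \frac{208}{3} \approx 69.333$)
$\sqrt{l + \frac{1}{-40353 + \frac{27606}{-23806}}} = \sqrt{\frac{208}{3} + \frac{1}{-40353 + \frac{27606}{-23806}}} = \sqrt{\frac{208}{3} + \frac{1}{-40353 + 27606 \left(- \frac{1}{23806}\right)}} = \sqrt{\frac{208}{3} + \frac{1}{-40353 - \frac{13803}{11903}}} = \sqrt{\frac{208}{3} + \frac{1}{- \frac{480335562}{11903}}} = \sqrt{\frac{208}{3} - \frac{11903}{480335562}} = \sqrt{\frac{33303253729}{480335562}} = \frac{\sqrt{1777415232927534522}}{160111854}$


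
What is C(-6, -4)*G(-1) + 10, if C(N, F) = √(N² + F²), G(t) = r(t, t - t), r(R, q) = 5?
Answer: 10 + 10*√13 ≈ 46.056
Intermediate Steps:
G(t) = 5
C(N, F) = √(F² + N²)
C(-6, -4)*G(-1) + 10 = √((-4)² + (-6)²)*5 + 10 = √(16 + 36)*5 + 10 = √52*5 + 10 = (2*√13)*5 + 10 = 10*√13 + 10 = 10 + 10*√13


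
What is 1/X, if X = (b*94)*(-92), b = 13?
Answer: -1/112424 ≈ -8.8949e-6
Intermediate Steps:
X = -112424 (X = (13*94)*(-92) = 1222*(-92) = -112424)
1/X = 1/(-112424) = -1/112424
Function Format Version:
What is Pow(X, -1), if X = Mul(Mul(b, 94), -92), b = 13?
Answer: Rational(-1, 112424) ≈ -8.8949e-6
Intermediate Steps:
X = -112424 (X = Mul(Mul(13, 94), -92) = Mul(1222, -92) = -112424)
Pow(X, -1) = Pow(-112424, -1) = Rational(-1, 112424)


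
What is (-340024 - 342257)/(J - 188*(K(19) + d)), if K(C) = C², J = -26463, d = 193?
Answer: 682281/130615 ≈ 5.2236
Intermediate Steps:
(-340024 - 342257)/(J - 188*(K(19) + d)) = (-340024 - 342257)/(-26463 - 188*(19² + 193)) = -682281/(-26463 - 188*(361 + 193)) = -682281/(-26463 - 188*554) = -682281/(-26463 - 104152) = -682281/(-130615) = -682281*(-1/130615) = 682281/130615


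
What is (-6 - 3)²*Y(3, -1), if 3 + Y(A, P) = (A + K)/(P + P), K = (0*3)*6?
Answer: -729/2 ≈ -364.50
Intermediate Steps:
K = 0 (K = 0*6 = 0)
Y(A, P) = -3 + A/(2*P) (Y(A, P) = -3 + (A + 0)/(P + P) = -3 + A/((2*P)) = -3 + A*(1/(2*P)) = -3 + A/(2*P))
(-6 - 3)²*Y(3, -1) = (-6 - 3)²*(-3 + (½)*3/(-1)) = (-9)²*(-3 + (½)*3*(-1)) = 81*(-3 - 3/2) = 81*(-9/2) = -729/2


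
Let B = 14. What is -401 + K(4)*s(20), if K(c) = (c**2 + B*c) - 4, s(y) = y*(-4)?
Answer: -5841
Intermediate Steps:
s(y) = -4*y
K(c) = -4 + c**2 + 14*c (K(c) = (c**2 + 14*c) - 4 = -4 + c**2 + 14*c)
-401 + K(4)*s(20) = -401 + (-4 + 4**2 + 14*4)*(-4*20) = -401 + (-4 + 16 + 56)*(-80) = -401 + 68*(-80) = -401 - 5440 = -5841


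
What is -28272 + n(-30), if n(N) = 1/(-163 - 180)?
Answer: -9697297/343 ≈ -28272.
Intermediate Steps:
n(N) = -1/343 (n(N) = 1/(-343) = -1/343)
-28272 + n(-30) = -28272 - 1/343 = -9697297/343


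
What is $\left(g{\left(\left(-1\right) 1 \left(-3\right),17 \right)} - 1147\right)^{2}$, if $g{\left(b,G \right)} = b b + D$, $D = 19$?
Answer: $1252161$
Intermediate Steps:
$g{\left(b,G \right)} = 19 + b^{2}$ ($g{\left(b,G \right)} = b b + 19 = b^{2} + 19 = 19 + b^{2}$)
$\left(g{\left(\left(-1\right) 1 \left(-3\right),17 \right)} - 1147\right)^{2} = \left(\left(19 + \left(\left(-1\right) 1 \left(-3\right)\right)^{2}\right) - 1147\right)^{2} = \left(\left(19 + \left(\left(-1\right) \left(-3\right)\right)^{2}\right) - 1147\right)^{2} = \left(\left(19 + 3^{2}\right) - 1147\right)^{2} = \left(\left(19 + 9\right) - 1147\right)^{2} = \left(28 - 1147\right)^{2} = \left(-1119\right)^{2} = 1252161$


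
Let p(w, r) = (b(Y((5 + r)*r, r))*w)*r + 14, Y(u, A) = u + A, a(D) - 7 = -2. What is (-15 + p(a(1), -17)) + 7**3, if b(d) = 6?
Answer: -168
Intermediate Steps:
a(D) = 5 (a(D) = 7 - 2 = 5)
Y(u, A) = A + u
p(w, r) = 14 + 6*r*w (p(w, r) = (6*w)*r + 14 = 6*r*w + 14 = 14 + 6*r*w)
(-15 + p(a(1), -17)) + 7**3 = (-15 + (14 + 6*(-17)*5)) + 7**3 = (-15 + (14 - 510)) + 343 = (-15 - 496) + 343 = -511 + 343 = -168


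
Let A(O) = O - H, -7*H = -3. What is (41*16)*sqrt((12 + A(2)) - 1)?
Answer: 1312*sqrt(154)/7 ≈ 2325.9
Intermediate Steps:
H = 3/7 (H = -1/7*(-3) = 3/7 ≈ 0.42857)
A(O) = -3/7 + O (A(O) = O - 1*3/7 = O - 3/7 = -3/7 + O)
(41*16)*sqrt((12 + A(2)) - 1) = (41*16)*sqrt((12 + (-3/7 + 2)) - 1) = 656*sqrt((12 + 11/7) - 1) = 656*sqrt(95/7 - 1) = 656*sqrt(88/7) = 656*(2*sqrt(154)/7) = 1312*sqrt(154)/7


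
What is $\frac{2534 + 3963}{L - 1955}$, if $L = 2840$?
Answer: $\frac{6497}{885} \approx 7.3412$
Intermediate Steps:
$\frac{2534 + 3963}{L - 1955} = \frac{2534 + 3963}{2840 - 1955} = \frac{6497}{885}$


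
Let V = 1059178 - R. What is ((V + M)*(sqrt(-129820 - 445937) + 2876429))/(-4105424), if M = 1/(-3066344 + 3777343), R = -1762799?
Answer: -18984647368950524/9601816969 - 376204279692*I*sqrt(63973)/182434522411 ≈ -1.9772e+6 - 521.57*I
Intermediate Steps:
M = 1/710999 ≈ 1.4065e-6
V = 2821977 (V = 1059178 - 1*(-1762799) = 1059178 + 1762799 = 2821977)
((V + M)*(sqrt(-129820 - 445937) + 2876429))/(-4105424) = ((2821977 + 1/710999)*(sqrt(-129820 - 445937) + 2876429))/(-4105424) = (2006422825024*(sqrt(-575757) + 2876429)/710999)*(-1/4105424) = (2006422825024*(3*I*sqrt(63973) + 2876429)/710999)*(-1/4105424) = (2006422825024*(2876429 + 3*I*sqrt(63973))/710999)*(-1/4105424) = (303754357903208384/37421 + 6019268475072*I*sqrt(63973)/710999)*(-1/4105424) = -18984647368950524/9601816969 - 376204279692*I*sqrt(63973)/182434522411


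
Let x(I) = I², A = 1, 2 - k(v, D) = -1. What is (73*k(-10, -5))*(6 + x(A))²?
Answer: 10731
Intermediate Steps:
k(v, D) = 3 (k(v, D) = 2 - 1*(-1) = 2 + 1 = 3)
(73*k(-10, -5))*(6 + x(A))² = (73*3)*(6 + 1²)² = 219*(6 + 1)² = 219*7² = 219*49 = 10731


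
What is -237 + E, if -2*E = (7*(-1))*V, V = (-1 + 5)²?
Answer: -181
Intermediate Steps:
V = 16 (V = 4² = 16)
E = 56 (E = -7*(-1)*16/2 = -(-7)*16/2 = -½*(-112) = 56)
-237 + E = -237 + 56 = -181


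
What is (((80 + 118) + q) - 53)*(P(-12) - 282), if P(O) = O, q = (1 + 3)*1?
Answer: -43806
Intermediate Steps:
q = 4 (q = 4*1 = 4)
(((80 + 118) + q) - 53)*(P(-12) - 282) = (((80 + 118) + 4) - 53)*(-12 - 282) = ((198 + 4) - 53)*(-294) = (202 - 53)*(-294) = 149*(-294) = -43806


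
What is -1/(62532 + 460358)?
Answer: -1/522890 ≈ -1.9124e-6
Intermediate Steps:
-1/(62532 + 460358) = -1/522890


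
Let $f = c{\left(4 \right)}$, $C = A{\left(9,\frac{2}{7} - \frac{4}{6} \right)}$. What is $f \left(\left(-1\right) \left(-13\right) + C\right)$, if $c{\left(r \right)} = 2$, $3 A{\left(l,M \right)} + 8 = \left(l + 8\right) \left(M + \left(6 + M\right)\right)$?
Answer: $\frac{5042}{63} \approx 80.032$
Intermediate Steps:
$A{\left(l,M \right)} = - \frac{8}{3} + \frac{\left(6 + 2 M\right) \left(8 + l\right)}{3}$ ($A{\left(l,M \right)} = - \frac{8}{3} + \frac{\left(l + 8\right) \left(M + \left(6 + M\right)\right)}{3} = - \frac{8}{3} + \frac{\left(8 + l\right) \left(6 + 2 M\right)}{3} = - \frac{8}{3} + \frac{\left(6 + 2 M\right) \left(8 + l\right)}{3}$)
$C = \frac{1702}{63}$ ($C = \frac{40}{3} + 2 \cdot 9 + \frac{16 \left(\frac{2}{7} - \frac{4}{6}\right)}{3} + \frac{2}{3} \left(\frac{2}{7} - \frac{4}{6}\right) 9 = \frac{40}{3} + 18 + \frac{16 \left(2 \cdot \frac{1}{7} - \frac{2}{3}\right)}{3} + \frac{2}{3} \left(2 \cdot \frac{1}{7} - \frac{2}{3}\right) 9 = \frac{40}{3} + 18 + \frac{16 \left(\frac{2}{7} - \frac{2}{3}\right)}{3} + \frac{2}{3} \left(\frac{2}{7} - \frac{2}{3}\right) 9 = \frac{40}{3} + 18 + \frac{16}{3} \left(- \frac{8}{21}\right) + \frac{2}{3} \left(- \frac{8}{21}\right) 9 = \frac{40}{3} + 18 - \frac{128}{63} - \frac{16}{7} = \frac{1702}{63} \approx 27.016$)
$f = 2$
$f \left(\left(-1\right) \left(-13\right) + C\right) = 2 \left(\left(-1\right) \left(-13\right) + \frac{1702}{63}\right) = 2 \left(13 + \frac{1702}{63}\right) = 2 \cdot \frac{2521}{63} = \frac{5042}{63}$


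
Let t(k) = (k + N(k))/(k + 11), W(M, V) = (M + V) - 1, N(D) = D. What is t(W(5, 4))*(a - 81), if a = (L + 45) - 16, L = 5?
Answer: -752/19 ≈ -39.579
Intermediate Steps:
W(M, V) = -1 + M + V
a = 34 (a = (5 + 45) - 16 = 50 - 16 = 34)
t(k) = 2*k/(11 + k) (t(k) = (k + k)/(k + 11) = (2*k)/(11 + k) = 2*k/(11 + k))
t(W(5, 4))*(a - 81) = (2*(-1 + 5 + 4)/(11 + (-1 + 5 + 4)))*(34 - 81) = (2*8/(11 + 8))*(-47) = (2*8/19)*(-47) = (2*8*(1/19))*(-47) = (16/19)*(-47) = -752/19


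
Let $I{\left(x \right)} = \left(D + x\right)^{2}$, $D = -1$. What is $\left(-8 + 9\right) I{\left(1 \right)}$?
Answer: $0$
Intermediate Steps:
$I{\left(x \right)} = \left(-1 + x\right)^{2}$
$\left(-8 + 9\right) I{\left(1 \right)} = \left(-8 + 9\right) \left(-1 + 1\right)^{2} = 1 \cdot 0^{2} = 1 \cdot 0 = 0$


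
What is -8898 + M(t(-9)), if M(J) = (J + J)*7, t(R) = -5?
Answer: -8968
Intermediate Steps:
M(J) = 14*J (M(J) = (2*J)*7 = 14*J)
-8898 + M(t(-9)) = -8898 + 14*(-5) = -8898 - 70 = -8968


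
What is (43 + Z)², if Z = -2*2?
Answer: 1521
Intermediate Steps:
Z = -4
(43 + Z)² = (43 - 4)² = 39² = 1521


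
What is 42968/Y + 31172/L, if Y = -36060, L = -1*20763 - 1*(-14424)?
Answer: -38789902/6349565 ≈ -6.1091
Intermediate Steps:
L = -6339 (L = -20763 + 14424 = -6339)
42968/Y + 31172/L = 42968/(-36060) + 31172/(-6339) = 42968*(-1/36060) + 31172*(-1/6339) = -10742/9015 - 31172/6339 = -38789902/6349565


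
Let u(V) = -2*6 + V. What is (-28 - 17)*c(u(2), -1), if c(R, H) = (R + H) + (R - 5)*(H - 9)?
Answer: -6255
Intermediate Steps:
u(V) = -12 + V
c(R, H) = H + R + (-9 + H)*(-5 + R) (c(R, H) = (H + R) + (-5 + R)*(-9 + H) = (H + R) + (-9 + H)*(-5 + R) = H + R + (-9 + H)*(-5 + R))
(-28 - 17)*c(u(2), -1) = (-28 - 17)*(45 - 8*(-12 + 2) - 4*(-1) - (-12 + 2)) = -45*(45 - 8*(-10) + 4 - 1*(-10)) = -45*(45 + 80 + 4 + 10) = -45*139 = -6255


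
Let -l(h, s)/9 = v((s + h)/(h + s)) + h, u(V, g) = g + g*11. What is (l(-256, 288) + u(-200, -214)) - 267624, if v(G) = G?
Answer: -267897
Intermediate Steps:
u(V, g) = 12*g (u(V, g) = g + 11*g = 12*g)
l(h, s) = -9 - 9*h (l(h, s) = -9*((s + h)/(h + s) + h) = -9*((h + s)/(h + s) + h) = -9*(1 + h) = -9 - 9*h)
(l(-256, 288) + u(-200, -214)) - 267624 = ((-9 - 9*(-256)) + 12*(-214)) - 267624 = ((-9 + 2304) - 2568) - 267624 = (2295 - 2568) - 267624 = -273 - 267624 = -267897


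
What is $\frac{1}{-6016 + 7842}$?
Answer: $\frac{1}{1826} \approx 0.00054764$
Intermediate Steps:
$\frac{1}{-6016 + 7842} = \frac{1}{1826}$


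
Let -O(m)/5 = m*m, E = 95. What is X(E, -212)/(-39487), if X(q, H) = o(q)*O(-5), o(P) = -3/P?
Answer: -75/750253 ≈ -9.9966e-5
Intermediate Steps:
O(m) = -5*m² (O(m) = -5*m*m = -5*m²)
X(q, H) = 375/q (X(q, H) = (-3/q)*(-5*(-5)²) = (-3/q)*(-5*25) = -3/q*(-125) = 375/q)
X(E, -212)/(-39487) = (375/95)/(-39487) = (375*(1/95))*(-1/39487) = (75/19)*(-1/39487) = -75/750253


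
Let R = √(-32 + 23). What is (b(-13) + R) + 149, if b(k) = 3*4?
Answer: 161 + 3*I ≈ 161.0 + 3.0*I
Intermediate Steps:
b(k) = 12
R = 3*I (R = √(-9) = 3*I ≈ 3.0*I)
(b(-13) + R) + 149 = (12 + 3*I) + 149 = 161 + 3*I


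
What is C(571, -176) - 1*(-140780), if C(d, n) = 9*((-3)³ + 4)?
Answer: 140573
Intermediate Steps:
C(d, n) = -207 (C(d, n) = 9*(-27 + 4) = 9*(-23) = -207)
C(571, -176) - 1*(-140780) = -207 - 1*(-140780) = -207 + 140780 = 140573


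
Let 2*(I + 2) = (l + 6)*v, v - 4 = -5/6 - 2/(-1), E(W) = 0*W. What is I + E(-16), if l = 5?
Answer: 317/12 ≈ 26.417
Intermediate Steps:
E(W) = 0
v = 31/6 (v = 4 + (-5/6 - 2/(-1)) = 4 + (-5*⅙ - 2*(-1)) = 4 + (-⅚ + 2) = 4 + 7/6 = 31/6 ≈ 5.1667)
I = 317/12 (I = -2 + ((5 + 6)*(31/6))/2 = -2 + (11*(31/6))/2 = -2 + (½)*(341/6) = -2 + 341/12 = 317/12 ≈ 26.417)
I + E(-16) = 317/12 + 0 = 317/12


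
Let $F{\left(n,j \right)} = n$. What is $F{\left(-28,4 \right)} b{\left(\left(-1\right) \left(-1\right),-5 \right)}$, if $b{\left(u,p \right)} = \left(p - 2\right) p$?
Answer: $-980$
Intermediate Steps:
$b{\left(u,p \right)} = p \left(-2 + p\right)$ ($b{\left(u,p \right)} = \left(-2 + p\right) p = p \left(-2 + p\right)$)
$F{\left(-28,4 \right)} b{\left(\left(-1\right) \left(-1\right),-5 \right)} = - 28 \left(- 5 \left(-2 - 5\right)\right) = - 28 \left(\left(-5\right) \left(-7\right)\right) = \left(-28\right) 35 = -980$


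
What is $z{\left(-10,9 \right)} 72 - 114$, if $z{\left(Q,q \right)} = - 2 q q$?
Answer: $-11778$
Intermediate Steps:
$z{\left(Q,q \right)} = - 2 q^{2}$
$z{\left(-10,9 \right)} 72 - 114 = - 2 \cdot 9^{2} \cdot 72 - 114 = \left(-2\right) 81 \cdot 72 - 114 = \left(-162\right) 72 - 114 = -11664 - 114 = -11778$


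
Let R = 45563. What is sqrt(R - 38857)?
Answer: sqrt(6706) ≈ 81.890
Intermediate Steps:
sqrt(R - 38857) = sqrt(45563 - 38857) = sqrt(6706)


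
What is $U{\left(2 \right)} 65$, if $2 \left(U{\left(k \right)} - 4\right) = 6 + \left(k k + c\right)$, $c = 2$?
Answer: $650$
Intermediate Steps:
$U{\left(k \right)} = 8 + \frac{k^{2}}{2}$ ($U{\left(k \right)} = 4 + \frac{6 + \left(k k + 2\right)}{2} = 4 + \frac{6 + \left(k^{2} + 2\right)}{2} = 4 + \frac{6 + \left(2 + k^{2}\right)}{2} = 4 + \frac{8 + k^{2}}{2} = 4 + \left(4 + \frac{k^{2}}{2}\right) = 8 + \frac{k^{2}}{2}$)
$U{\left(2 \right)} 65 = \left(8 + \frac{2^{2}}{2}\right) 65 = \left(8 + \frac{1}{2} \cdot 4\right) 65 = \left(8 + 2\right) 65 = 10 \cdot 65 = 650$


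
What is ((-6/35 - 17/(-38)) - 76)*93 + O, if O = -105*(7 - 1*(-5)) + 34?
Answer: -10996889/1330 ≈ -8268.3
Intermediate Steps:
O = -1226 (O = -105*(7 + 5) + 34 = -105*12 + 34 = -1260 + 34 = -1226)
((-6/35 - 17/(-38)) - 76)*93 + O = ((-6/35 - 17/(-38)) - 76)*93 - 1226 = ((-6*1/35 - 17*(-1/38)) - 76)*93 - 1226 = ((-6/35 + 17/38) - 76)*93 - 1226 = (367/1330 - 76)*93 - 1226 = -100713/1330*93 - 1226 = -9366309/1330 - 1226 = -10996889/1330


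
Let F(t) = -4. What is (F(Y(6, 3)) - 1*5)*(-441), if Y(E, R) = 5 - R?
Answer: 3969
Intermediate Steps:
(F(Y(6, 3)) - 1*5)*(-441) = (-4 - 1*5)*(-441) = (-4 - 5)*(-441) = -9*(-441) = 3969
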